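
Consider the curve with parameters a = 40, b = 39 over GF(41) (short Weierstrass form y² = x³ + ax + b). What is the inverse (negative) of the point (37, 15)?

-(37, 15) = (37, -15 mod 41) = (37, 26).

(37, 26)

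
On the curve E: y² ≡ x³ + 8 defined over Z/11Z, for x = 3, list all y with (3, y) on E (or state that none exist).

x³ + 0x + 8 = 35 ≡ 2 (mod 11).
2 is a non-residue mod 11; no y exists.

none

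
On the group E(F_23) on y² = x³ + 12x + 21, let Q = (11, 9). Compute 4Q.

Double-and-add on 4 = (100)₂. Start with Q = (11, 9) for the leading 1-bit.
double: tangent at (11, 9): λ = (3·11² + 12)/(2·9) ≡ 7/18. 18⁻¹ ≡ 9 (mod 23) since 18·9 = 162 ≡ 1, so λ ≡ 7·9 ≡ 17.
  x = λ² - 11 - 11 = 289 - 22 ≡ 14; y = λ·(11 - 14) - 9 ≡ 9. → (14, 9)
double: tangent at (14, 9): λ = (3·14² + 12)/(2·9) ≡ 2/18. 18⁻¹ ≡ 9 (mod 23), so λ ≡ 2·9 ≡ 18.
  x = λ² - 14 - 14 = 324 - 28 ≡ 20; y = λ·(14 - 20) - 9 ≡ 21. → (20, 21)

(20, 21)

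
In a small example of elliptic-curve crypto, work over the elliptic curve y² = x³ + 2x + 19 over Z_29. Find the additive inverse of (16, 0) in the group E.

-(16, 0) = (16, -0 mod 29) = (16, 0).

(16, 0)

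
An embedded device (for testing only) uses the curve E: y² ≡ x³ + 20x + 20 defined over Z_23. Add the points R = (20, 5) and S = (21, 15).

(20, 5) + (21, 15). λ = (15 - 5)/(21 - 20) ≡ 10/1 mod 23. 1⁻¹ ≡ 1 (mod 23) since 1·1 = 1 ≡ 1, so λ ≡ 10.
  x = λ² - 20 - 21 = 100 - 41 ≡ 13; y = λ·(20 - 13) - 5 ≡ 19. → (13, 19)

(13, 19)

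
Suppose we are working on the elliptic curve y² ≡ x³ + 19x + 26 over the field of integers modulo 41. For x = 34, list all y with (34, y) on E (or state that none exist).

x³ + 19x + 26 = 39976 ≡ 1 (mod 41).
Square roots of 1 mod 41: 1 and 40 (since 1² = 1 ≡ 1).

1, 40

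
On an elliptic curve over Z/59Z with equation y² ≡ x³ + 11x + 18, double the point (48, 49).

(23, 44)

tangent at (48, 49): λ = (3·48² + 11)/(2·49) ≡ 20/39. 39⁻¹ ≡ 56 (mod 59), so λ ≡ 20·56 ≡ 58.
  x = λ² - 48 - 48 = 3364 - 96 ≡ 23; y = λ·(48 - 23) - 49 ≡ 44. → (23, 44)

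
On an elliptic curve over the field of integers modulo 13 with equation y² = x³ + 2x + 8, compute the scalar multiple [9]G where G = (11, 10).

Repeated addition: build up to 9G.
2G: tangent at (11, 10): λ = (3·11² + 2)/(2·10) ≡ 1/7. 7⁻¹ ≡ 2 (mod 13), so λ ≡ 1·2 ≡ 2.
  x = λ² - 11 - 11 = 4 - 22 ≡ 8; y = λ·(11 - 8) - 10 ≡ 9. → (8, 9)
3G: (8, 9) + (11, 10). λ = (10 - 9)/(11 - 8) ≡ 1/3 mod 13. 3⁻¹ ≡ 9 (mod 13), so λ ≡ 9.
  x = λ² - 8 - 11 = 81 - 19 ≡ 10; y = λ·(8 - 10) - 9 ≡ 12. → (10, 12)
4G: (10, 12) + (11, 10). λ = (10 - 12)/(11 - 10) ≡ 11/1 mod 13. 1⁻¹ ≡ 1 (mod 13) since 1·1 = 1 ≡ 1, so λ ≡ 11.
  x = λ² - 10 - 11 = 121 - 21 ≡ 9; y = λ·(10 - 9) - 12 ≡ 12. → (9, 12)
5G: (9, 12) + (11, 10). λ = (10 - 12)/(11 - 9) ≡ 11/2 mod 13. 2⁻¹ ≡ 7 (mod 13), so λ ≡ 12.
  x = λ² - 9 - 11 = 144 - 20 ≡ 7; y = λ·(9 - 7) - 12 ≡ 12. → (7, 12)
6G: (7, 12) + (11, 10). λ = (10 - 12)/(11 - 7) ≡ 11/4 mod 13. 4⁻¹ ≡ 10 (mod 13), so λ ≡ 6.
  x = λ² - 7 - 11 = 36 - 18 ≡ 5; y = λ·(7 - 5) - 12 ≡ 0. → (5, 0)
7G: (5, 0) + (11, 10). λ = (10 - 0)/(11 - 5) ≡ 10/6 mod 13. 6⁻¹ ≡ 11 (mod 13), so λ ≡ 6.
  x = λ² - 5 - 11 = 36 - 16 ≡ 7; y = λ·(5 - 7) - 0 ≡ 1. → (7, 1)
8G: (7, 1) + (11, 10). λ = (10 - 1)/(11 - 7) ≡ 9/4 mod 13. 4⁻¹ ≡ 10 (mod 13), so λ ≡ 12.
  x = λ² - 7 - 11 = 144 - 18 ≡ 9; y = λ·(7 - 9) - 1 ≡ 1. → (9, 1)
9G: (9, 1) + (11, 10). λ = (10 - 1)/(11 - 9) ≡ 9/2 mod 13. 2⁻¹ ≡ 7 (mod 13), so λ ≡ 11.
  x = λ² - 9 - 11 = 121 - 20 ≡ 10; y = λ·(9 - 10) - 1 ≡ 1. → (10, 1)

(10, 1)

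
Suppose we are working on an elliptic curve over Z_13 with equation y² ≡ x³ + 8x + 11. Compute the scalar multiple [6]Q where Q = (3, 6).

Repeated addition: build up to 6Q.
2Q: tangent at (3, 6): λ = (3·3² + 8)/(2·6) ≡ 9/12. 12⁻¹ ≡ 12 (mod 13) since 12·12 = 144 ≡ 1, so λ ≡ 9·12 ≡ 4.
  x = λ² - 3 - 3 = 16 - 6 ≡ 10; y = λ·(3 - 10) - 6 ≡ 5. → (10, 5)
3Q: (10, 5) + (3, 6). λ = (6 - 5)/(3 - 10) ≡ 1/6 mod 13. 6⁻¹ ≡ 11 (mod 13) since 6·11 = 66 ≡ 1, so λ ≡ 11.
  x = λ² - 10 - 3 = 121 - 13 ≡ 4; y = λ·(10 - 4) - 5 ≡ 9. → (4, 9)
4Q: (4, 9) + (3, 6). λ = (6 - 9)/(3 - 4) ≡ 10/12 mod 13. 12⁻¹ ≡ 12 (mod 13), so λ ≡ 3.
  x = λ² - 4 - 3 = 9 - 7 ≡ 2; y = λ·(4 - 2) - 9 ≡ 10. → (2, 10)
5Q: (2, 10) + (3, 6). λ = (6 - 10)/(3 - 2) ≡ 9/1 mod 13. 1⁻¹ ≡ 1 (mod 13), so λ ≡ 9.
  x = λ² - 2 - 3 = 81 - 5 ≡ 11; y = λ·(2 - 11) - 10 ≡ 0. → (11, 0)
6Q: (11, 0) + (3, 6). λ = (6 - 0)/(3 - 11) ≡ 6/5 mod 13. 5⁻¹ ≡ 8 (mod 13), so λ ≡ 9.
  x = λ² - 11 - 3 = 81 - 14 ≡ 2; y = λ·(11 - 2) - 0 ≡ 3. → (2, 3)

(2, 3)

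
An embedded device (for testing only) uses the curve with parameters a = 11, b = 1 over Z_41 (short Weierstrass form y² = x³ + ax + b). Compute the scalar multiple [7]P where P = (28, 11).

Double-and-add on 7 = (111)₂. Start with P = (28, 11) for the leading 1-bit.
double: tangent at (28, 11): λ = (3·28² + 11)/(2·11) ≡ 26/22. 22⁻¹ ≡ 28 (mod 41), so λ ≡ 26·28 ≡ 31.
  x = λ² - 28 - 28 = 961 - 56 ≡ 3; y = λ·(28 - 3) - 11 ≡ 26. → (3, 26)
add P: (3, 26) + (28, 11). λ = (11 - 26)/(28 - 3) ≡ 26/25 mod 41. 25⁻¹ ≡ 23 (mod 41), so λ ≡ 24.
  x = λ² - 3 - 28 = 576 - 31 ≡ 12; y = λ·(3 - 12) - 26 ≡ 4. → (12, 4)
double: tangent at (12, 4): λ = (3·12² + 11)/(2·4) ≡ 33/8. 8⁻¹ ≡ 36 (mod 41) since 8·36 = 288 ≡ 1, so λ ≡ 33·36 ≡ 40.
  x = λ² - 12 - 12 = 1600 - 24 ≡ 18; y = λ·(12 - 18) - 4 ≡ 2. → (18, 2)
add P: (18, 2) + (28, 11). λ = (11 - 2)/(28 - 18) ≡ 9/10 mod 41. 10⁻¹ ≡ 37 (mod 41) since 10·37 = 370 ≡ 1, so λ ≡ 5.
  x = λ² - 18 - 28 = 25 - 46 ≡ 20; y = λ·(18 - 20) - 2 ≡ 29. → (20, 29)

(20, 29)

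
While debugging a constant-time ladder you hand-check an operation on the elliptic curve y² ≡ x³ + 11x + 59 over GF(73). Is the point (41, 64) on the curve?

yes

y² = 64² ≡ 8; x³ + 11x + 59 = 69431 ≡ 8 (mod 73). 8 = 8.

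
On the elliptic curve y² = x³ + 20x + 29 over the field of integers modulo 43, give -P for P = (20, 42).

(20, 1)

-(20, 42) = (20, -42 mod 43) = (20, 1).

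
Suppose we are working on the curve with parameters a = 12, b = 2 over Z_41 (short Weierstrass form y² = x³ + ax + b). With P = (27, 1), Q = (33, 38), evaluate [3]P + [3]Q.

(13, 10)

First 3P:
Repeated addition: build up to 3P.
2P: tangent at (27, 1): λ = (3·27² + 12)/(2·1) ≡ 26/2. 2⁻¹ ≡ 21 (mod 41) since 2·21 = 42 ≡ 1, so λ ≡ 26·21 ≡ 13.
  x = λ² - 27 - 27 = 169 - 54 ≡ 33; y = λ·(27 - 33) - 1 ≡ 3. → (33, 3)
3P: (33, 3) + (27, 1). λ = (1 - 3)/(27 - 33) ≡ 39/35 mod 41. 35⁻¹ ≡ 34 (mod 41), so λ ≡ 14.
  x = λ² - 33 - 27 = 196 - 60 ≡ 13; y = λ·(33 - 13) - 3 ≡ 31. → (13, 31)
3P = (13, 31).
Next 3Q:
Repeated addition: build up to 3Q.
2Q: tangent at (33, 38): λ = (3·33² + 12)/(2·38) ≡ 40/35. 35⁻¹ ≡ 34 (mod 41), so λ ≡ 40·34 ≡ 7.
  x = λ² - 33 - 33 = 49 - 66 ≡ 24; y = λ·(33 - 24) - 38 ≡ 25. → (24, 25)
3Q: (24, 25) + (33, 38). λ = (38 - 25)/(33 - 24) ≡ 13/9 mod 41. 9⁻¹ ≡ 32 (mod 41), so λ ≡ 6.
  x = λ² - 24 - 33 = 36 - 57 ≡ 20; y = λ·(24 - 20) - 25 ≡ 40. → (20, 40)
3Q = (20, 40).
Finally 3P + 3Q:
(13, 31) + (20, 40). λ = (40 - 31)/(20 - 13) ≡ 9/7 mod 41. 7⁻¹ ≡ 6 (mod 41), so λ ≡ 13.
  x = λ² - 13 - 20 = 169 - 33 ≡ 13; y = λ·(13 - 13) - 31 ≡ 10. → (13, 10)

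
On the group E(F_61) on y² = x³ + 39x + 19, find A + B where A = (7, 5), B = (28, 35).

(7, 5) + (28, 35). λ = (35 - 5)/(28 - 7) ≡ 30/21 mod 61. 21⁻¹ ≡ 32 (mod 61) since 21·32 = 672 ≡ 1, so λ ≡ 45.
  x = λ² - 7 - 28 = 2025 - 35 ≡ 38; y = λ·(7 - 38) - 5 ≡ 3. → (38, 3)

(38, 3)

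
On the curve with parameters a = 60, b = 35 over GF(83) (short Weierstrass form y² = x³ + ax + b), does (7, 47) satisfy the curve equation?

y² = 47² ≡ 51; x³ + 60x + 35 = 798 ≡ 51 (mod 83). 51 = 51.

yes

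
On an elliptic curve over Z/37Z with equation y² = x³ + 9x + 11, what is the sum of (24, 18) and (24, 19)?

The two points share x = 24 and their y-coordinates satisfy 18 + 19 ≡ 0 (mod 37), so they are inverses. Their sum is ∞.

O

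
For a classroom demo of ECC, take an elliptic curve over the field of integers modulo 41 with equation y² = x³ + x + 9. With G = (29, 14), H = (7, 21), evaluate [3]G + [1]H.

First 3G:
Repeated addition: build up to 3G.
2G: tangent at (29, 14): λ = (3·29² + 1)/(2·14) ≡ 23/28. 28⁻¹ ≡ 22 (mod 41), so λ ≡ 23·22 ≡ 14.
  x = λ² - 29 - 29 = 196 - 58 ≡ 15; y = λ·(29 - 15) - 14 ≡ 18. → (15, 18)
3G: (15, 18) + (29, 14). λ = (14 - 18)/(29 - 15) ≡ 37/14 mod 41. 14⁻¹ ≡ 3 (mod 41) since 14·3 = 42 ≡ 1, so λ ≡ 29.
  x = λ² - 15 - 29 = 841 - 44 ≡ 18; y = λ·(15 - 18) - 18 ≡ 18. → (18, 18)
3G = (18, 18).
Finally 3G + H:
(18, 18) + (7, 21). λ = (21 - 18)/(7 - 18) ≡ 3/30 mod 41. 30⁻¹ ≡ 26 (mod 41) since 30·26 = 780 ≡ 1, so λ ≡ 37.
  x = λ² - 18 - 7 = 1369 - 25 ≡ 32; y = λ·(18 - 32) - 18 ≡ 38. → (32, 38)

(32, 38)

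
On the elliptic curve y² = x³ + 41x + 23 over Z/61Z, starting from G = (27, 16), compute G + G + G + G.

(6, 34)

Double-and-add on 4 = (100)₂. Start with G = (27, 16) for the leading 1-bit.
double: tangent at (27, 16): λ = (3·27² + 41)/(2·16) ≡ 32/32. 32⁻¹ ≡ 21 (mod 61), so λ ≡ 32·21 ≡ 1.
  x = λ² - 27 - 27 = 1 - 54 ≡ 8; y = λ·(27 - 8) - 16 ≡ 3. → (8, 3)
double: tangent at (8, 3): λ = (3·8² + 41)/(2·3) ≡ 50/6. 6⁻¹ ≡ 51 (mod 61) since 6·51 = 306 ≡ 1, so λ ≡ 50·51 ≡ 49.
  x = λ² - 8 - 8 = 2401 - 16 ≡ 6; y = λ·(8 - 6) - 3 ≡ 34. → (6, 34)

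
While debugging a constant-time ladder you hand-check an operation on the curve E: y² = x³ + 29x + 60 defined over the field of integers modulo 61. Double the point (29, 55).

(2, 59)

tangent at (29, 55): λ = (3·29² + 29)/(2·55) ≡ 51/49. 49⁻¹ ≡ 5 (mod 61), so λ ≡ 51·5 ≡ 11.
  x = λ² - 29 - 29 = 121 - 58 ≡ 2; y = λ·(29 - 2) - 55 ≡ 59. → (2, 59)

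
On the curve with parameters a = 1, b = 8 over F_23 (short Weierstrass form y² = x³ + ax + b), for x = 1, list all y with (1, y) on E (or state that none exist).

x³ + 1x + 8 = 10 ≡ 10 (mod 23).
10 is a non-residue mod 23; no y exists.

none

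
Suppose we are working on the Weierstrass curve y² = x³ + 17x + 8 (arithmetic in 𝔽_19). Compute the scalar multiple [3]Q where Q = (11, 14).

Repeated addition: build up to 3Q.
2Q: tangent at (11, 14): λ = (3·11² + 17)/(2·14) ≡ 0/9. 9⁻¹ ≡ 17 (mod 19), so λ ≡ 0·17 ≡ 0.
  x = λ² - 11 - 11 = 0 - 22 ≡ 16; y = λ·(11 - 16) - 14 ≡ 5. → (16, 5)
3Q: (16, 5) + (11, 14). λ = (14 - 5)/(11 - 16) ≡ 9/14 mod 19. 14⁻¹ ≡ 15 (mod 19) since 14·15 = 210 ≡ 1, so λ ≡ 2.
  x = λ² - 16 - 11 = 4 - 27 ≡ 15; y = λ·(16 - 15) - 5 ≡ 16. → (15, 16)

(15, 16)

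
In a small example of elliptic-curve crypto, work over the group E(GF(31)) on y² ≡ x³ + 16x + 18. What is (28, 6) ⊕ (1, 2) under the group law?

(28, 6) + (1, 2). λ = (2 - 6)/(1 - 28) ≡ 27/4 mod 31. 4⁻¹ ≡ 8 (mod 31), so λ ≡ 30.
  x = λ² - 28 - 1 = 900 - 29 ≡ 3; y = λ·(28 - 3) - 6 ≡ 0. → (3, 0)

(3, 0)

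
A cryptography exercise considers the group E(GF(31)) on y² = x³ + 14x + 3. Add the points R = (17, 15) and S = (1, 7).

(21, 14)

(17, 15) + (1, 7). λ = (7 - 15)/(1 - 17) ≡ 23/15 mod 31. 15⁻¹ ≡ 29 (mod 31), so λ ≡ 16.
  x = λ² - 17 - 1 = 256 - 18 ≡ 21; y = λ·(17 - 21) - 15 ≡ 14. → (21, 14)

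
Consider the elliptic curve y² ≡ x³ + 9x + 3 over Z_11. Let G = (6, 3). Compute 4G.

(10, 2)

Repeated addition: build up to 4G.
2G: tangent at (6, 3): λ = (3·6² + 9)/(2·3) ≡ 7/6. 6⁻¹ ≡ 2 (mod 11), so λ ≡ 7·2 ≡ 3.
  x = λ² - 6 - 6 = 9 - 12 ≡ 8; y = λ·(6 - 8) - 3 ≡ 2. → (8, 2)
3G: (8, 2) + (6, 3). λ = (3 - 2)/(6 - 8) ≡ 1/9 mod 11. 9⁻¹ ≡ 5 (mod 11), so λ ≡ 5.
  x = λ² - 8 - 6 = 25 - 14 ≡ 0; y = λ·(8 - 0) - 2 ≡ 5. → (0, 5)
4G: (0, 5) + (6, 3). λ = (3 - 5)/(6 - 0) ≡ 9/6 mod 11. 6⁻¹ ≡ 2 (mod 11), so λ ≡ 7.
  x = λ² - 0 - 6 = 49 - 6 ≡ 10; y = λ·(0 - 10) - 5 ≡ 2. → (10, 2)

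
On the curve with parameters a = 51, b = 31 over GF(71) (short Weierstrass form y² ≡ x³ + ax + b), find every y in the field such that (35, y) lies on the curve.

x³ + 51x + 31 = 44691 ≡ 32 (mod 71).
Square roots of 32 mod 71: 23 and 48 (since 23² = 529 ≡ 32).

23, 48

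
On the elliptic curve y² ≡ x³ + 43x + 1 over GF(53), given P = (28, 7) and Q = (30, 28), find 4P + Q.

(13, 1)

First 4P:
Double-and-add on 4 = (100)₂. Start with P = (28, 7) for the leading 1-bit.
double: tangent at (28, 7): λ = (3·28² + 43)/(2·7) ≡ 10/14. 14⁻¹ ≡ 19 (mod 53), so λ ≡ 10·19 ≡ 31.
  x = λ² - 28 - 28 = 961 - 56 ≡ 4; y = λ·(28 - 4) - 7 ≡ 48. → (4, 48)
double: tangent at (4, 48): λ = (3·4² + 43)/(2·48) ≡ 38/43. 43⁻¹ ≡ 37 (mod 53), so λ ≡ 38·37 ≡ 28.
  x = λ² - 4 - 4 = 784 - 8 ≡ 34; y = λ·(4 - 34) - 48 ≡ 13. → (34, 13)
4P = (34, 13).
Finally 4P + Q:
(34, 13) + (30, 28). λ = (28 - 13)/(30 - 34) ≡ 15/49 mod 53. 49⁻¹ ≡ 13 (mod 53), so λ ≡ 36.
  x = λ² - 34 - 30 = 1296 - 64 ≡ 13; y = λ·(34 - 13) - 13 ≡ 1. → (13, 1)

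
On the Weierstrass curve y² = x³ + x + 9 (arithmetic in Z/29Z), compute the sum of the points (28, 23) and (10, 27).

(0, 3)

(28, 23) + (10, 27). λ = (27 - 23)/(10 - 28) ≡ 4/11 mod 29. 11⁻¹ ≡ 8 (mod 29) since 11·8 = 88 ≡ 1, so λ ≡ 3.
  x = λ² - 28 - 10 = 9 - 38 ≡ 0; y = λ·(28 - 0) - 23 ≡ 3. → (0, 3)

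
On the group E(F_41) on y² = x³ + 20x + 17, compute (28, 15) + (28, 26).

The two points share x = 28 and their y-coordinates satisfy 15 + 26 ≡ 0 (mod 41), so they are inverses. Their sum is the point at infinity.

O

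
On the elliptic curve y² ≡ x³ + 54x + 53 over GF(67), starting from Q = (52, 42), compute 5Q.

(17, 51)

Repeated addition: build up to 5Q.
2Q: tangent at (52, 42): λ = (3·52² + 54)/(2·42) ≡ 59/17. 17⁻¹ ≡ 4 (mod 67), so λ ≡ 59·4 ≡ 35.
  x = λ² - 52 - 52 = 1225 - 104 ≡ 49; y = λ·(52 - 49) - 42 ≡ 63. → (49, 63)
3Q: (49, 63) + (52, 42). λ = (42 - 63)/(52 - 49) ≡ 46/3 mod 67. 3⁻¹ ≡ 45 (mod 67), so λ ≡ 60.
  x = λ² - 49 - 52 = 3600 - 101 ≡ 15; y = λ·(49 - 15) - 63 ≡ 34. → (15, 34)
4Q: (15, 34) + (52, 42). λ = (42 - 34)/(52 - 15) ≡ 8/37 mod 67. 37⁻¹ ≡ 29 (mod 67), so λ ≡ 31.
  x = λ² - 15 - 52 = 961 - 67 ≡ 23; y = λ·(15 - 23) - 34 ≡ 53. → (23, 53)
5Q: (23, 53) + (52, 42). λ = (42 - 53)/(52 - 23) ≡ 56/29 mod 67. 29⁻¹ ≡ 37 (mod 67), so λ ≡ 62.
  x = λ² - 23 - 52 = 3844 - 75 ≡ 17; y = λ·(23 - 17) - 53 ≡ 51. → (17, 51)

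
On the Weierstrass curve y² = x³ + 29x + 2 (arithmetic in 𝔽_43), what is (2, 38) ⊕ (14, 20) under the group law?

(2, 38) + (14, 20). λ = (20 - 38)/(14 - 2) ≡ 25/12 mod 43. 12⁻¹ ≡ 18 (mod 43), so λ ≡ 20.
  x = λ² - 2 - 14 = 400 - 16 ≡ 40; y = λ·(2 - 40) - 38 ≡ 19. → (40, 19)

(40, 19)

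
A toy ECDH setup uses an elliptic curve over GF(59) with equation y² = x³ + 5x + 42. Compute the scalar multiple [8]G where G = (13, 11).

Repeated addition: build up to 8G.
2G: tangent at (13, 11): λ = (3·13² + 5)/(2·11) ≡ 40/22. 22⁻¹ ≡ 51 (mod 59), so λ ≡ 40·51 ≡ 34.
  x = λ² - 13 - 13 = 1156 - 26 ≡ 9; y = λ·(13 - 9) - 11 ≡ 7. → (9, 7)
3G: (9, 7) + (13, 11). λ = (11 - 7)/(13 - 9) ≡ 4/4 mod 59. 4⁻¹ ≡ 15 (mod 59), so λ ≡ 1.
  x = λ² - 9 - 13 = 1 - 22 ≡ 38; y = λ·(9 - 38) - 7 ≡ 23. → (38, 23)
4G: (38, 23) + (13, 11). λ = (11 - 23)/(13 - 38) ≡ 47/34 mod 59. 34⁻¹ ≡ 33 (mod 59) since 34·33 = 1122 ≡ 1, so λ ≡ 17.
  x = λ² - 38 - 13 = 289 - 51 ≡ 2; y = λ·(38 - 2) - 23 ≡ 58. → (2, 58)
5G: (2, 58) + (13, 11). λ = (11 - 58)/(13 - 2) ≡ 12/11 mod 59. 11⁻¹ ≡ 43 (mod 59) since 11·43 = 473 ≡ 1, so λ ≡ 44.
  x = λ² - 2 - 13 = 1936 - 15 ≡ 33; y = λ·(2 - 33) - 58 ≡ 53. → (33, 53)
6G: (33, 53) + (13, 11). λ = (11 - 53)/(13 - 33) ≡ 17/39 mod 59. 39⁻¹ ≡ 56 (mod 59), so λ ≡ 8.
  x = λ² - 33 - 13 = 64 - 46 ≡ 18; y = λ·(33 - 18) - 53 ≡ 8. → (18, 8)
7G: (18, 8) + (13, 11). λ = (11 - 8)/(13 - 18) ≡ 3/54 mod 59. 54⁻¹ ≡ 47 (mod 59) since 54·47 = 2538 ≡ 1, so λ ≡ 23.
  x = λ² - 18 - 13 = 529 - 31 ≡ 26; y = λ·(18 - 26) - 8 ≡ 44. → (26, 44)
8G: (26, 44) + (13, 11). λ = (11 - 44)/(13 - 26) ≡ 26/46 mod 59. 46⁻¹ ≡ 9 (mod 59) since 46·9 = 414 ≡ 1, so λ ≡ 57.
  x = λ² - 26 - 13 = 3249 - 39 ≡ 24; y = λ·(26 - 24) - 44 ≡ 11. → (24, 11)

(24, 11)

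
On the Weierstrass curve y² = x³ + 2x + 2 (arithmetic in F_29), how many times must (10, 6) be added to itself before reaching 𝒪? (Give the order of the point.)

3

2P: tangent at (10, 6): λ = (3·10² + 2)/(2·6) ≡ 12/12. 12⁻¹ ≡ 17 (mod 29) since 12·17 = 204 ≡ 1, so λ ≡ 12·17 ≡ 1.
  x = λ² - 10 - 10 = 1 - 20 ≡ 10; y = λ·(10 - 10) - 6 ≡ 23. → (10, 23)
3P: (10, 23) + (10, 6): same x and y₁ ≡ -y₂, so the sum is 𝒪.
3P = 𝒪, so the order is 3.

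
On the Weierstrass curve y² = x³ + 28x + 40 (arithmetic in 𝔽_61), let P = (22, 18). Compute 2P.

(30, 53)

tangent at (22, 18): λ = (3·22² + 28)/(2·18) ≡ 16/36. 36⁻¹ ≡ 39 (mod 61), so λ ≡ 16·39 ≡ 14.
  x = λ² - 22 - 22 = 196 - 44 ≡ 30; y = λ·(22 - 30) - 18 ≡ 53. → (30, 53)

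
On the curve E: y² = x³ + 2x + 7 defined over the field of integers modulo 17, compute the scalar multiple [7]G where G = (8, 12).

Double-and-add on 7 = (111)₂. Start with G = (8, 12) for the leading 1-bit.
double: tangent at (8, 12): λ = (3·8² + 2)/(2·12) ≡ 7/7. 7⁻¹ ≡ 5 (mod 17), so λ ≡ 7·5 ≡ 1.
  x = λ² - 8 - 8 = 1 - 16 ≡ 2; y = λ·(8 - 2) - 12 ≡ 11. → (2, 11)
add G: (2, 11) + (8, 12). λ = (12 - 11)/(8 - 2) ≡ 1/6 mod 17. 6⁻¹ ≡ 3 (mod 17) since 6·3 = 18 ≡ 1, so λ ≡ 3.
  x = λ² - 2 - 8 = 9 - 10 ≡ 16; y = λ·(2 - 16) - 11 ≡ 15. → (16, 15)
double: tangent at (16, 15): λ = (3·16² + 2)/(2·15) ≡ 5/13. 13⁻¹ ≡ 4 (mod 17) since 13·4 = 52 ≡ 1, so λ ≡ 5·4 ≡ 3.
  x = λ² - 16 - 16 = 9 - 32 ≡ 11; y = λ·(16 - 11) - 15 ≡ 0. → (11, 0)
add G: (11, 0) + (8, 12). λ = (12 - 0)/(8 - 11) ≡ 12/14 mod 17. 14⁻¹ ≡ 11 (mod 17), so λ ≡ 13.
  x = λ² - 11 - 8 = 169 - 19 ≡ 14; y = λ·(11 - 14) - 0 ≡ 12. → (14, 12)

(14, 12)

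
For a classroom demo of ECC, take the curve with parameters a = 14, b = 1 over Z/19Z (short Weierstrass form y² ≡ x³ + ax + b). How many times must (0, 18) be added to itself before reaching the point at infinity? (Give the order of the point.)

2P: tangent at (0, 18): λ = (3·0² + 14)/(2·18) ≡ 14/17. 17⁻¹ ≡ 9 (mod 19), so λ ≡ 14·9 ≡ 12.
  x = λ² - 0 - 0 = 144 - 0 ≡ 11; y = λ·(0 - 11) - 18 ≡ 2. → (11, 2)
3P: (11, 2) + (0, 18). λ = (18 - 2)/(0 - 11) ≡ 16/8 mod 19. 8⁻¹ ≡ 12 (mod 19), so λ ≡ 2.
  x = λ² - 11 - 0 = 4 - 11 ≡ 12; y = λ·(11 - 12) - 2 ≡ 15. → (12, 15)
4P: (12, 15) + (0, 18). λ = (18 - 15)/(0 - 12) ≡ 3/7 mod 19. 7⁻¹ ≡ 11 (mod 19), so λ ≡ 14.
  x = λ² - 12 - 0 = 196 - 12 ≡ 13; y = λ·(12 - 13) - 15 ≡ 9. → (13, 9)
5P: (13, 9) + (0, 18). λ = (18 - 9)/(0 - 13) ≡ 9/6 mod 19. 6⁻¹ ≡ 16 (mod 19), so λ ≡ 11.
  x = λ² - 13 - 0 = 121 - 13 ≡ 13; y = λ·(13 - 13) - 9 ≡ 10. → (13, 10)
6P: (13, 10) + (0, 18). λ = (18 - 10)/(0 - 13) ≡ 8/6 mod 19. 6⁻¹ ≡ 16 (mod 19) since 6·16 = 96 ≡ 1, so λ ≡ 14.
  x = λ² - 13 - 0 = 196 - 13 ≡ 12; y = λ·(13 - 12) - 10 ≡ 4. → (12, 4)
7P: (12, 4) + (0, 18). λ = (18 - 4)/(0 - 12) ≡ 14/7 mod 19. 7⁻¹ ≡ 11 (mod 19) since 7·11 = 77 ≡ 1, so λ ≡ 2.
  x = λ² - 12 - 0 = 4 - 12 ≡ 11; y = λ·(12 - 11) - 4 ≡ 17. → (11, 17)
8P: (11, 17) + (0, 18). λ = (18 - 17)/(0 - 11) ≡ 1/8 mod 19. 8⁻¹ ≡ 12 (mod 19), so λ ≡ 12.
  x = λ² - 11 - 0 = 144 - 11 ≡ 0; y = λ·(11 - 0) - 17 ≡ 1. → (0, 1)
9P: (0, 1) + (0, 18): same x and y₁ ≡ -y₂, so the sum is the point at infinity.
9P = the point at infinity, so the order is 9.

9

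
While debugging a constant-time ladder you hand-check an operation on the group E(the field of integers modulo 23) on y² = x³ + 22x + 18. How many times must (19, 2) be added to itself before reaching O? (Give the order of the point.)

2P: tangent at (19, 2): λ = (3·19² + 22)/(2·2) ≡ 1/4. 4⁻¹ ≡ 6 (mod 23), so λ ≡ 1·6 ≡ 6.
  x = λ² - 19 - 19 = 36 - 38 ≡ 21; y = λ·(19 - 21) - 2 ≡ 9. → (21, 9)
3P: (21, 9) + (19, 2). λ = (2 - 9)/(19 - 21) ≡ 16/21 mod 23. 21⁻¹ ≡ 11 (mod 23), so λ ≡ 15.
  x = λ² - 21 - 19 = 225 - 40 ≡ 1; y = λ·(21 - 1) - 9 ≡ 15. → (1, 15)
4P: (1, 15) + (19, 2). λ = (2 - 15)/(19 - 1) ≡ 10/18 mod 23. 18⁻¹ ≡ 9 (mod 23), so λ ≡ 21.
  x = λ² - 1 - 19 = 441 - 20 ≡ 7; y = λ·(1 - 7) - 15 ≡ 20. → (7, 20)
5P: (7, 20) + (19, 2). λ = (2 - 20)/(19 - 7) ≡ 5/12 mod 23. 12⁻¹ ≡ 2 (mod 23), so λ ≡ 10.
  x = λ² - 7 - 19 = 100 - 26 ≡ 5; y = λ·(7 - 5) - 20 ≡ 0. → (5, 0)
6P: (5, 0) + (19, 2). λ = (2 - 0)/(19 - 5) ≡ 2/14 mod 23. 14⁻¹ ≡ 5 (mod 23), so λ ≡ 10.
  x = λ² - 5 - 19 = 100 - 24 ≡ 7; y = λ·(5 - 7) - 0 ≡ 3. → (7, 3)
7P: (7, 3) + (19, 2). λ = (2 - 3)/(19 - 7) ≡ 22/12 mod 23. 12⁻¹ ≡ 2 (mod 23) since 12·2 = 24 ≡ 1, so λ ≡ 21.
  x = λ² - 7 - 19 = 441 - 26 ≡ 1; y = λ·(7 - 1) - 3 ≡ 8. → (1, 8)
8P: (1, 8) + (19, 2). λ = (2 - 8)/(19 - 1) ≡ 17/18 mod 23. 18⁻¹ ≡ 9 (mod 23) since 18·9 = 162 ≡ 1, so λ ≡ 15.
  x = λ² - 1 - 19 = 225 - 20 ≡ 21; y = λ·(1 - 21) - 8 ≡ 14. → (21, 14)
9P: (21, 14) + (19, 2). λ = (2 - 14)/(19 - 21) ≡ 11/21 mod 23. 21⁻¹ ≡ 11 (mod 23) since 21·11 = 231 ≡ 1, so λ ≡ 6.
  x = λ² - 21 - 19 = 36 - 40 ≡ 19; y = λ·(21 - 19) - 14 ≡ 21. → (19, 21)
10P: (19, 21) + (19, 2): same x and y₁ ≡ -y₂, so the sum is O.
10P = O, so the order is 10.

10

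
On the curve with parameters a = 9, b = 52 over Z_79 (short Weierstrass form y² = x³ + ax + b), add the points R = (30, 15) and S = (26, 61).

(30, 15) + (26, 61). λ = (61 - 15)/(26 - 30) ≡ 46/75 mod 79. 75⁻¹ ≡ 59 (mod 79), so λ ≡ 28.
  x = λ² - 30 - 26 = 784 - 56 ≡ 17; y = λ·(30 - 17) - 15 ≡ 33. → (17, 33)

(17, 33)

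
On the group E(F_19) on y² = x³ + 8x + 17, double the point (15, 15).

(0, 13)

tangent at (15, 15): λ = (3·15² + 8)/(2·15) ≡ 18/11. 11⁻¹ ≡ 7 (mod 19) since 11·7 = 77 ≡ 1, so λ ≡ 18·7 ≡ 12.
  x = λ² - 15 - 15 = 144 - 30 ≡ 0; y = λ·(15 - 0) - 15 ≡ 13. → (0, 13)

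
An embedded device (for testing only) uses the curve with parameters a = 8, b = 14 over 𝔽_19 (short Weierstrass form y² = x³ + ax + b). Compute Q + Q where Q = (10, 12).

tangent at (10, 12): λ = (3·10² + 8)/(2·12) ≡ 4/5. 5⁻¹ ≡ 4 (mod 19), so λ ≡ 4·4 ≡ 16.
  x = λ² - 10 - 10 = 256 - 20 ≡ 8; y = λ·(10 - 8) - 12 ≡ 1. → (8, 1)

(8, 1)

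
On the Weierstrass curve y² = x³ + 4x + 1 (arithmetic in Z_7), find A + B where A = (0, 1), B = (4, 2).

(0, 1) + (4, 2). λ = (2 - 1)/(4 - 0) ≡ 1/4 mod 7. 4⁻¹ ≡ 2 (mod 7), so λ ≡ 2.
  x = λ² - 0 - 4 = 4 - 4 ≡ 0; y = λ·(0 - 0) - 1 ≡ 6. → (0, 6)

(0, 6)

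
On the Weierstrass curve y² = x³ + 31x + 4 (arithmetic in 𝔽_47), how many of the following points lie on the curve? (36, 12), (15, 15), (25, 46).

(36, 12): 12² ≡ 3, rhs ≡ 24 → off.
(15, 15): 15² ≡ 37, rhs ≡ 37 → on.
(25, 46): 46² ≡ 1, rhs ≡ 1 → on.

2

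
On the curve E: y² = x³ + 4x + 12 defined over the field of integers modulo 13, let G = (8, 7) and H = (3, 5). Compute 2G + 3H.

First 2G:
Repeated addition: build up to 2G.
2G: tangent at (8, 7): λ = (3·8² + 4)/(2·7) ≡ 1/1. 1⁻¹ ≡ 1 (mod 13), so λ ≡ 1·1 ≡ 1.
  x = λ² - 8 - 8 = 1 - 16 ≡ 11; y = λ·(8 - 11) - 7 ≡ 3. → (11, 3)
2G = (11, 3).
Next 3H:
Repeated addition: build up to 3H.
2H: tangent at (3, 5): λ = (3·3² + 4)/(2·5) ≡ 5/10. 10⁻¹ ≡ 4 (mod 13), so λ ≡ 5·4 ≡ 7.
  x = λ² - 3 - 3 = 49 - 6 ≡ 4; y = λ·(3 - 4) - 5 ≡ 1. → (4, 1)
3H: (4, 1) + (3, 5). λ = (5 - 1)/(3 - 4) ≡ 4/12 mod 13. 12⁻¹ ≡ 12 (mod 13), so λ ≡ 9.
  x = λ² - 4 - 3 = 81 - 7 ≡ 9; y = λ·(4 - 9) - 1 ≡ 6. → (9, 6)
3H = (9, 6).
Finally 2G + 3H:
(11, 3) + (9, 6). λ = (6 - 3)/(9 - 11) ≡ 3/11 mod 13. 11⁻¹ ≡ 6 (mod 13) since 11·6 = 66 ≡ 1, so λ ≡ 5.
  x = λ² - 11 - 9 = 25 - 20 ≡ 5; y = λ·(11 - 5) - 3 ≡ 1. → (5, 1)

(5, 1)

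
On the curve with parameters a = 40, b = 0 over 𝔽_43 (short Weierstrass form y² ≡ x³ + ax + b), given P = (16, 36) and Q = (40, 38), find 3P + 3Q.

(40, 38)

First 3P:
Repeated addition: build up to 3P.
2P: tangent at (16, 36): λ = (3·16² + 40)/(2·36) ≡ 34/29. 29⁻¹ ≡ 3 (mod 43) since 29·3 = 87 ≡ 1, so λ ≡ 34·3 ≡ 16.
  x = λ² - 16 - 16 = 256 - 32 ≡ 9; y = λ·(16 - 9) - 36 ≡ 33. → (9, 33)
3P: (9, 33) + (16, 36). λ = (36 - 33)/(16 - 9) ≡ 3/7 mod 43. 7⁻¹ ≡ 37 (mod 43), so λ ≡ 25.
  x = λ² - 9 - 16 = 625 - 25 ≡ 41; y = λ·(9 - 41) - 33 ≡ 27. → (41, 27)
3P = (41, 27).
Next 3Q:
Repeated addition: build up to 3Q.
2Q: tangent at (40, 38): λ = (3·40² + 40)/(2·38) ≡ 24/33. 33⁻¹ ≡ 30 (mod 43) since 33·30 = 990 ≡ 1, so λ ≡ 24·30 ≡ 32.
  x = λ² - 40 - 40 = 1024 - 80 ≡ 41; y = λ·(40 - 41) - 38 ≡ 16. → (41, 16)
3Q: (41, 16) + (40, 38). λ = (38 - 16)/(40 - 41) ≡ 22/42 mod 43. 42⁻¹ ≡ 42 (mod 43) since 42·42 = 1764 ≡ 1, so λ ≡ 21.
  x = λ² - 41 - 40 = 441 - 81 ≡ 16; y = λ·(41 - 16) - 16 ≡ 36. → (16, 36)
3Q = (16, 36).
Finally 3P + 3Q:
(41, 27) + (16, 36). λ = (36 - 27)/(16 - 41) ≡ 9/18 mod 43. 18⁻¹ ≡ 12 (mod 43), so λ ≡ 22.
  x = λ² - 41 - 16 = 484 - 57 ≡ 40; y = λ·(41 - 40) - 27 ≡ 38. → (40, 38)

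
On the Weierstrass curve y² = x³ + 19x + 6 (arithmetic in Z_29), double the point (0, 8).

(9, 23)

tangent at (0, 8): λ = (3·0² + 19)/(2·8) ≡ 19/16. 16⁻¹ ≡ 20 (mod 29), so λ ≡ 19·20 ≡ 3.
  x = λ² - 0 - 0 = 9 - 0 ≡ 9; y = λ·(0 - 9) - 8 ≡ 23. → (9, 23)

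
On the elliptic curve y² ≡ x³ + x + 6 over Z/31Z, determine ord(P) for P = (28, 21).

2P: tangent at (28, 21): λ = (3·28² + 1)/(2·21) ≡ 28/11. 11⁻¹ ≡ 17 (mod 31), so λ ≡ 28·17 ≡ 11.
  x = λ² - 28 - 28 = 121 - 56 ≡ 3; y = λ·(28 - 3) - 21 ≡ 6. → (3, 6)
3P: (3, 6) + (28, 21). λ = (21 - 6)/(28 - 3) ≡ 15/25 mod 31. 25⁻¹ ≡ 5 (mod 31), so λ ≡ 13.
  x = λ² - 3 - 28 = 169 - 31 ≡ 14; y = λ·(3 - 14) - 6 ≡ 6. → (14, 6)
4P: (14, 6) + (28, 21). λ = (21 - 6)/(28 - 14) ≡ 15/14 mod 31. 14⁻¹ ≡ 20 (mod 31), so λ ≡ 21.
  x = λ² - 14 - 28 = 441 - 42 ≡ 27; y = λ·(14 - 27) - 6 ≡ 0. → (27, 0)
5P: (27, 0) + (28, 21). λ = (21 - 0)/(28 - 27) ≡ 21/1 mod 31. 1⁻¹ ≡ 1 (mod 31), so λ ≡ 21.
  x = λ² - 27 - 28 = 441 - 55 ≡ 14; y = λ·(27 - 14) - 0 ≡ 25. → (14, 25)
6P: (14, 25) + (28, 21). λ = (21 - 25)/(28 - 14) ≡ 27/14 mod 31. 14⁻¹ ≡ 20 (mod 31) since 14·20 = 280 ≡ 1, so λ ≡ 13.
  x = λ² - 14 - 28 = 169 - 42 ≡ 3; y = λ·(14 - 3) - 25 ≡ 25. → (3, 25)
7P: (3, 25) + (28, 21). λ = (21 - 25)/(28 - 3) ≡ 27/25 mod 31. 25⁻¹ ≡ 5 (mod 31) since 25·5 = 125 ≡ 1, so λ ≡ 11.
  x = λ² - 3 - 28 = 121 - 31 ≡ 28; y = λ·(3 - 28) - 25 ≡ 10. → (28, 10)
8P: (28, 10) + (28, 21): same x and y₁ ≡ -y₂, so the sum is the point at infinity.
8P = the point at infinity, so the order is 8.

8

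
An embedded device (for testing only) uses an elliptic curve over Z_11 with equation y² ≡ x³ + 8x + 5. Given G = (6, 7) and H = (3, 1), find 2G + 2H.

(3, 1)

First 2G:
Repeated addition: build up to 2G.
2G: tangent at (6, 7): λ = (3·6² + 8)/(2·7) ≡ 6/3. 3⁻¹ ≡ 4 (mod 11) since 3·4 = 12 ≡ 1, so λ ≡ 6·4 ≡ 2.
  x = λ² - 6 - 6 = 4 - 12 ≡ 3; y = λ·(6 - 3) - 7 ≡ 10. → (3, 10)
2G = (3, 10).
Next 2H:
Repeated addition: build up to 2H.
2H: tangent at (3, 1): λ = (3·3² + 8)/(2·1) ≡ 2/2. 2⁻¹ ≡ 6 (mod 11) since 2·6 = 12 ≡ 1, so λ ≡ 2·6 ≡ 1.
  x = λ² - 3 - 3 = 1 - 6 ≡ 6; y = λ·(3 - 6) - 1 ≡ 7. → (6, 7)
2H = (6, 7).
Finally 2G + 2H:
(3, 10) + (6, 7). λ = (7 - 10)/(6 - 3) ≡ 8/3 mod 11. 3⁻¹ ≡ 4 (mod 11), so λ ≡ 10.
  x = λ² - 3 - 6 = 100 - 9 ≡ 3; y = λ·(3 - 3) - 10 ≡ 1. → (3, 1)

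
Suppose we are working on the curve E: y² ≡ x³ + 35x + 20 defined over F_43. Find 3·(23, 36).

Write P = (23, 36).
Repeated addition: build up to 3P.
2P: tangent at (23, 36): λ = (3·23² + 35)/(2·36) ≡ 31/29. 29⁻¹ ≡ 3 (mod 43), so λ ≡ 31·3 ≡ 7.
  x = λ² - 23 - 23 = 49 - 46 ≡ 3; y = λ·(23 - 3) - 36 ≡ 18. → (3, 18)
3P: (3, 18) + (23, 36). λ = (36 - 18)/(23 - 3) ≡ 18/20 mod 43. 20⁻¹ ≡ 28 (mod 43), so λ ≡ 31.
  x = λ² - 3 - 23 = 961 - 26 ≡ 32; y = λ·(3 - 32) - 18 ≡ 29. → (32, 29)

(32, 29)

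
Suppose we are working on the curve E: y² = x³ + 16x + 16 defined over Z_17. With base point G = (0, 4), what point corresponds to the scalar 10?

Repeated addition: build up to 10G.
2G: tangent at (0, 4): λ = (3·0² + 16)/(2·4) ≡ 16/8. 8⁻¹ ≡ 15 (mod 17), so λ ≡ 16·15 ≡ 2.
  x = λ² - 0 - 0 = 4 - 0 ≡ 4; y = λ·(0 - 4) - 4 ≡ 5. → (4, 5)
3G: (4, 5) + (0, 4). λ = (4 - 5)/(0 - 4) ≡ 16/13 mod 17. 13⁻¹ ≡ 4 (mod 17) since 13·4 = 52 ≡ 1, so λ ≡ 13.
  x = λ² - 4 - 0 = 169 - 4 ≡ 12; y = λ·(4 - 12) - 5 ≡ 10. → (12, 10)
4G: (12, 10) + (0, 4). λ = (4 - 10)/(0 - 12) ≡ 11/5 mod 17. 5⁻¹ ≡ 7 (mod 17), so λ ≡ 9.
  x = λ² - 12 - 0 = 81 - 12 ≡ 1; y = λ·(12 - 1) - 10 ≡ 4. → (1, 4)
5G: (1, 4) + (0, 4). λ = (4 - 4)/(0 - 1) ≡ 0/16 mod 17. 16⁻¹ ≡ 16 (mod 17), so λ ≡ 0.
  x = λ² - 1 - 0 = 0 - 1 ≡ 16; y = λ·(1 - 16) - 4 ≡ 13. → (16, 13)
6G: (16, 13) + (0, 4). λ = (4 - 13)/(0 - 16) ≡ 8/1 mod 17. 1⁻¹ ≡ 1 (mod 17) since 1·1 = 1 ≡ 1, so λ ≡ 8.
  x = λ² - 16 - 0 = 64 - 16 ≡ 14; y = λ·(16 - 14) - 13 ≡ 3. → (14, 3)
7G: (14, 3) + (0, 4). λ = (4 - 3)/(0 - 14) ≡ 1/3 mod 17. 3⁻¹ ≡ 6 (mod 17) since 3·6 = 18 ≡ 1, so λ ≡ 6.
  x = λ² - 14 - 0 = 36 - 14 ≡ 5; y = λ·(14 - 5) - 3 ≡ 0. → (5, 0)
8G: (5, 0) + (0, 4). λ = (4 - 0)/(0 - 5) ≡ 4/12 mod 17. 12⁻¹ ≡ 10 (mod 17) since 12·10 = 120 ≡ 1, so λ ≡ 6.
  x = λ² - 5 - 0 = 36 - 5 ≡ 14; y = λ·(5 - 14) - 0 ≡ 14. → (14, 14)
9G: (14, 14) + (0, 4). λ = (4 - 14)/(0 - 14) ≡ 7/3 mod 17. 3⁻¹ ≡ 6 (mod 17), so λ ≡ 8.
  x = λ² - 14 - 0 = 64 - 14 ≡ 16; y = λ·(14 - 16) - 14 ≡ 4. → (16, 4)
10G: (16, 4) + (0, 4). λ = (4 - 4)/(0 - 16) ≡ 0/1 mod 17. 1⁻¹ ≡ 1 (mod 17) since 1·1 = 1 ≡ 1, so λ ≡ 0.
  x = λ² - 16 - 0 = 0 - 16 ≡ 1; y = λ·(16 - 1) - 4 ≡ 13. → (1, 13)

(1, 13)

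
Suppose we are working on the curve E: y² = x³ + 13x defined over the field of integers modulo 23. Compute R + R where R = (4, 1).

(8, 15)

tangent at (4, 1): λ = (3·4² + 13)/(2·1) ≡ 15/2. 2⁻¹ ≡ 12 (mod 23), so λ ≡ 15·12 ≡ 19.
  x = λ² - 4 - 4 = 361 - 8 ≡ 8; y = λ·(4 - 8) - 1 ≡ 15. → (8, 15)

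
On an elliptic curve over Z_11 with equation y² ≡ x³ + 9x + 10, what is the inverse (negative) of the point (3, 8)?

-(3, 8) = (3, -8 mod 11) = (3, 3).

(3, 3)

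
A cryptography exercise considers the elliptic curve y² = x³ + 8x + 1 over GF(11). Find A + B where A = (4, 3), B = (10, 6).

(0, 10)

(4, 3) + (10, 6). λ = (6 - 3)/(10 - 4) ≡ 3/6 mod 11. 6⁻¹ ≡ 2 (mod 11), so λ ≡ 6.
  x = λ² - 4 - 10 = 36 - 14 ≡ 0; y = λ·(4 - 0) - 3 ≡ 10. → (0, 10)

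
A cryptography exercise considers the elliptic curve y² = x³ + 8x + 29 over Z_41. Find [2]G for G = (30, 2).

(12, 7)

tangent at (30, 2): λ = (3·30² + 8)/(2·2) ≡ 2/4. 4⁻¹ ≡ 31 (mod 41), so λ ≡ 2·31 ≡ 21.
  x = λ² - 30 - 30 = 441 - 60 ≡ 12; y = λ·(30 - 12) - 2 ≡ 7. → (12, 7)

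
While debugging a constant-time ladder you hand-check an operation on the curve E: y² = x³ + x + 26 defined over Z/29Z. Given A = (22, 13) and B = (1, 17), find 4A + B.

(7, 12)

First 4A:
Double-and-add on 4 = (100)₂. Start with A = (22, 13) for the leading 1-bit.
double: tangent at (22, 13): λ = (3·22² + 1)/(2·13) ≡ 3/26. 26⁻¹ ≡ 19 (mod 29), so λ ≡ 3·19 ≡ 28.
  x = λ² - 22 - 22 = 784 - 44 ≡ 15; y = λ·(22 - 15) - 13 ≡ 9. → (15, 9)
double: tangent at (15, 9): λ = (3·15² + 1)/(2·9) ≡ 9/18. 18⁻¹ ≡ 21 (mod 29), so λ ≡ 9·21 ≡ 15.
  x = λ² - 15 - 15 = 225 - 30 ≡ 21; y = λ·(15 - 21) - 9 ≡ 17. → (21, 17)
4A = (21, 17).
Finally 4A + B:
(21, 17) + (1, 17). λ = (17 - 17)/(1 - 21) ≡ 0/9 mod 29. 9⁻¹ ≡ 13 (mod 29) since 9·13 = 117 ≡ 1, so λ ≡ 0.
  x = λ² - 21 - 1 = 0 - 22 ≡ 7; y = λ·(21 - 7) - 17 ≡ 12. → (7, 12)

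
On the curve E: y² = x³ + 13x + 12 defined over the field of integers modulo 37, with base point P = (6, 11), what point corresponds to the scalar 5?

(3, 2)

Repeated addition: build up to 5P.
2P: tangent at (6, 11): λ = (3·6² + 13)/(2·11) ≡ 10/22. 22⁻¹ ≡ 32 (mod 37) since 22·32 = 704 ≡ 1, so λ ≡ 10·32 ≡ 24.
  x = λ² - 6 - 6 = 576 - 12 ≡ 9; y = λ·(6 - 9) - 11 ≡ 28. → (9, 28)
3P: (9, 28) + (6, 11). λ = (11 - 28)/(6 - 9) ≡ 20/34 mod 37. 34⁻¹ ≡ 12 (mod 37), so λ ≡ 18.
  x = λ² - 9 - 6 = 324 - 15 ≡ 13; y = λ·(9 - 13) - 28 ≡ 11. → (13, 11)
4P: (13, 11) + (6, 11). λ = (11 - 11)/(6 - 13) ≡ 0/30 mod 37. 30⁻¹ ≡ 21 (mod 37), so λ ≡ 0.
  x = λ² - 13 - 6 = 0 - 19 ≡ 18; y = λ·(13 - 18) - 11 ≡ 26. → (18, 26)
5P: (18, 26) + (6, 11). λ = (11 - 26)/(6 - 18) ≡ 22/25 mod 37. 25⁻¹ ≡ 3 (mod 37) since 25·3 = 75 ≡ 1, so λ ≡ 29.
  x = λ² - 18 - 6 = 841 - 24 ≡ 3; y = λ·(18 - 3) - 26 ≡ 2. → (3, 2)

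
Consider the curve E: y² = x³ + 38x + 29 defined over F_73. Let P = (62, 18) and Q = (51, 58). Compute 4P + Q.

O

First 4P:
Double-and-add on 4 = (100)₂. Start with P = (62, 18) for the leading 1-bit.
double: tangent at (62, 18): λ = (3·62² + 38)/(2·18) ≡ 36/36. 36⁻¹ ≡ 71 (mod 73) since 36·71 = 2556 ≡ 1, so λ ≡ 36·71 ≡ 1.
  x = λ² - 62 - 62 = 1 - 124 ≡ 23; y = λ·(62 - 23) - 18 ≡ 21. → (23, 21)
double: tangent at (23, 21): λ = (3·23² + 38)/(2·21) ≡ 19/42. 42⁻¹ ≡ 40 (mod 73) since 42·40 = 1680 ≡ 1, so λ ≡ 19·40 ≡ 30.
  x = λ² - 23 - 23 = 900 - 46 ≡ 51; y = λ·(23 - 51) - 21 ≡ 15. → (51, 15)
4P = (51, 15).
Finally 4P + Q:
(51, 15) + (51, 58): same x and y₁ ≡ -y₂, so the sum is 𝒪.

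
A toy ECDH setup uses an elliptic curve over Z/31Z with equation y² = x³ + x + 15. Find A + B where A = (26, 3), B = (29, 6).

(26, 3) + (29, 6). λ = (6 - 3)/(29 - 26) ≡ 3/3 mod 31. 3⁻¹ ≡ 21 (mod 31), so λ ≡ 1.
  x = λ² - 26 - 29 = 1 - 55 ≡ 8; y = λ·(26 - 8) - 3 ≡ 15. → (8, 15)

(8, 15)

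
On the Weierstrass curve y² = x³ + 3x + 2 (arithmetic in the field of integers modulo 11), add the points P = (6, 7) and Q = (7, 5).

(6, 7) + (7, 5). λ = (5 - 7)/(7 - 6) ≡ 9/1 mod 11. 1⁻¹ ≡ 1 (mod 11), so λ ≡ 9.
  x = λ² - 6 - 7 = 81 - 13 ≡ 2; y = λ·(6 - 2) - 7 ≡ 7. → (2, 7)

(2, 7)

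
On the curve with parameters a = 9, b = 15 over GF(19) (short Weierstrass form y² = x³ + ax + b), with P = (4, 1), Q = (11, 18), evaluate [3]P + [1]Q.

First 3P:
Repeated addition: build up to 3P.
2P: tangent at (4, 1): λ = (3·4² + 9)/(2·1) ≡ 0/2. 2⁻¹ ≡ 10 (mod 19), so λ ≡ 0·10 ≡ 0.
  x = λ² - 4 - 4 = 0 - 8 ≡ 11; y = λ·(4 - 11) - 1 ≡ 18. → (11, 18)
3P: (11, 18) + (4, 1). λ = (1 - 18)/(4 - 11) ≡ 2/12 mod 19. 12⁻¹ ≡ 8 (mod 19), so λ ≡ 16.
  x = λ² - 11 - 4 = 256 - 15 ≡ 13; y = λ·(11 - 13) - 18 ≡ 7. → (13, 7)
3P = (13, 7).
Finally 3P + Q:
(13, 7) + (11, 18). λ = (18 - 7)/(11 - 13) ≡ 11/17 mod 19. 17⁻¹ ≡ 9 (mod 19), so λ ≡ 4.
  x = λ² - 13 - 11 = 16 - 24 ≡ 11; y = λ·(13 - 11) - 7 ≡ 1. → (11, 1)

(11, 1)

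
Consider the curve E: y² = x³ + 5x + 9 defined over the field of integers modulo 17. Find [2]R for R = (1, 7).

tangent at (1, 7): λ = (3·1² + 5)/(2·7) ≡ 8/14. 14⁻¹ ≡ 11 (mod 17), so λ ≡ 8·11 ≡ 3.
  x = λ² - 1 - 1 = 9 - 2 ≡ 7; y = λ·(1 - 7) - 7 ≡ 9. → (7, 9)

(7, 9)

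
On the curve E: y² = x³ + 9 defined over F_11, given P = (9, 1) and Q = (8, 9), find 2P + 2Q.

First 2P:
Repeated addition: build up to 2P.
2P: tangent at (9, 1): λ = (3·9² + 0)/(2·1) ≡ 1/2. 2⁻¹ ≡ 6 (mod 11) since 2·6 = 12 ≡ 1, so λ ≡ 1·6 ≡ 6.
  x = λ² - 9 - 9 = 36 - 18 ≡ 7; y = λ·(9 - 7) - 1 ≡ 0. → (7, 0)
2P = (7, 0).
Next 2Q:
Repeated addition: build up to 2Q.
2Q: tangent at (8, 9): λ = (3·8² + 0)/(2·9) ≡ 5/7. 7⁻¹ ≡ 8 (mod 11) since 7·8 = 56 ≡ 1, so λ ≡ 5·8 ≡ 7.
  x = λ² - 8 - 8 = 49 - 16 ≡ 0; y = λ·(8 - 0) - 9 ≡ 3. → (0, 3)
2Q = (0, 3).
Finally 2P + 2Q:
(7, 0) + (0, 3). λ = (3 - 0)/(0 - 7) ≡ 3/4 mod 11. 4⁻¹ ≡ 3 (mod 11), so λ ≡ 9.
  x = λ² - 7 - 0 = 81 - 7 ≡ 8; y = λ·(7 - 8) - 0 ≡ 2. → (8, 2)

(8, 2)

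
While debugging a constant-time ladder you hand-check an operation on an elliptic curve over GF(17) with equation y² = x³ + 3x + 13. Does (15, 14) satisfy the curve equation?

y² = 14² ≡ 9; x³ + 3x + 13 = 3433 ≡ 16 (mod 17). 9 ≠ 16.

no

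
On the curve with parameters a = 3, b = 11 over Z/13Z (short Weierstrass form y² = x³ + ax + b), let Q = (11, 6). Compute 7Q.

(2, 8)

Double-and-add on 7 = (111)₂. Start with Q = (11, 6) for the leading 1-bit.
double: tangent at (11, 6): λ = (3·11² + 3)/(2·6) ≡ 2/12. 12⁻¹ ≡ 12 (mod 13), so λ ≡ 2·12 ≡ 11.
  x = λ² - 11 - 11 = 121 - 22 ≡ 8; y = λ·(11 - 8) - 6 ≡ 1. → (8, 1)
add Q: (8, 1) + (11, 6). λ = (6 - 1)/(11 - 8) ≡ 5/3 mod 13. 3⁻¹ ≡ 9 (mod 13), so λ ≡ 6.
  x = λ² - 8 - 11 = 36 - 19 ≡ 4; y = λ·(8 - 4) - 1 ≡ 10. → (4, 10)
double: tangent at (4, 10): λ = (3·4² + 3)/(2·10) ≡ 12/7. 7⁻¹ ≡ 2 (mod 13) since 7·2 = 14 ≡ 1, so λ ≡ 12·2 ≡ 11.
  x = λ² - 4 - 4 = 121 - 8 ≡ 9; y = λ·(4 - 9) - 10 ≡ 0. → (9, 0)
add Q: (9, 0) + (11, 6). λ = (6 - 0)/(11 - 9) ≡ 6/2 mod 13. 2⁻¹ ≡ 7 (mod 13) since 2·7 = 14 ≡ 1, so λ ≡ 3.
  x = λ² - 9 - 11 = 9 - 20 ≡ 2; y = λ·(9 - 2) - 0 ≡ 8. → (2, 8)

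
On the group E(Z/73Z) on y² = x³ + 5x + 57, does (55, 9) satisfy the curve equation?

y² = 9² ≡ 8; x³ + 5x + 57 = 166707 ≡ 48 (mod 73). 8 ≠ 48.

no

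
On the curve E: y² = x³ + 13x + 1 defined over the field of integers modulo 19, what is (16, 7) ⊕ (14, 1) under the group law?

(16, 7) + (14, 1). λ = (1 - 7)/(14 - 16) ≡ 13/17 mod 19. 17⁻¹ ≡ 9 (mod 19) since 17·9 = 153 ≡ 1, so λ ≡ 3.
  x = λ² - 16 - 14 = 9 - 30 ≡ 17; y = λ·(16 - 17) - 7 ≡ 9. → (17, 9)

(17, 9)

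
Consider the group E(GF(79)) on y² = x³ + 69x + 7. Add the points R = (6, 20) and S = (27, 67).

(3, 77)

(6, 20) + (27, 67). λ = (67 - 20)/(27 - 6) ≡ 47/21 mod 79. 21⁻¹ ≡ 64 (mod 79) since 21·64 = 1344 ≡ 1, so λ ≡ 6.
  x = λ² - 6 - 27 = 36 - 33 ≡ 3; y = λ·(6 - 3) - 20 ≡ 77. → (3, 77)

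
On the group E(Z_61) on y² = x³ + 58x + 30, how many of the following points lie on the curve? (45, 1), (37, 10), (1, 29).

0

(45, 1): 1² ≡ 1, rhs ≡ 8 → off.
(37, 10): 10² ≡ 39, rhs ≡ 3 → off.
(1, 29): 29² ≡ 48, rhs ≡ 28 → off.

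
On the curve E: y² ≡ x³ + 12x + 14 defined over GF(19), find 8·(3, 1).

(12, 9)

Write G = (3, 1).
Double-and-add on 8 = (1000)₂. Start with G = (3, 1) for the leading 1-bit.
double: tangent at (3, 1): λ = (3·3² + 12)/(2·1) ≡ 1/2. 2⁻¹ ≡ 10 (mod 19) since 2·10 = 20 ≡ 1, so λ ≡ 1·10 ≡ 10.
  x = λ² - 3 - 3 = 100 - 6 ≡ 18; y = λ·(3 - 18) - 1 ≡ 1. → (18, 1)
double: tangent at (18, 1): λ = (3·18² + 12)/(2·1) ≡ 15/2. 2⁻¹ ≡ 10 (mod 19), so λ ≡ 15·10 ≡ 17.
  x = λ² - 18 - 18 = 289 - 36 ≡ 6; y = λ·(18 - 6) - 1 ≡ 13. → (6, 13)
double: tangent at (6, 13): λ = (3·6² + 12)/(2·13) ≡ 6/7. 7⁻¹ ≡ 11 (mod 19), so λ ≡ 6·11 ≡ 9.
  x = λ² - 6 - 6 = 81 - 12 ≡ 12; y = λ·(6 - 12) - 13 ≡ 9. → (12, 9)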